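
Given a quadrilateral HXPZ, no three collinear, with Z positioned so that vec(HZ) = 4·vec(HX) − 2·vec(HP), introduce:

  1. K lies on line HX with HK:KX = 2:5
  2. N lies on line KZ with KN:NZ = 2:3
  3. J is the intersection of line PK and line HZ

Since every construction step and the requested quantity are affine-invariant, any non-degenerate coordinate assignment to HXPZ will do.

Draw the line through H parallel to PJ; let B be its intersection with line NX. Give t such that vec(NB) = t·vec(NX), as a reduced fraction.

t = 54/19

Choose coordinates H = (0, 0), X = (1, 0), P = (0, 1), Z = (4, -2).
1. K lies on line HX with HK:KX = 2:5 ⇒ K = (2/7, 0)
2. N lies on line KZ with KN:NZ = 2:3 ⇒ N = (62/35, -4/5)
3. J is the intersection of line PK and line HZ ⇒ J = (1/3, -1/6)
through H parallel to PJ: direction (1/3, -7/6); meets NX at B = (-8/19, 28/19)
B = N + t·(X−N) with t = 54/19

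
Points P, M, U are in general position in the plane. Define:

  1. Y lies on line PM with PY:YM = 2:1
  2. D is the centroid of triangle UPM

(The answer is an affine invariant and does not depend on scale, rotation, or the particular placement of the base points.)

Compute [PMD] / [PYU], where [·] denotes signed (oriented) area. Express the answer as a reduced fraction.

[PMD]:[PYU] = 1/2

Assign P = (0, 0), M = (1, 0), U = (0, 1) — the answer is frame-independent, so this choice is without loss of generality.
1. Y lies on line PM with PY:YM = 2:1 ⇒ Y = (2/3, 0)
2. D is the centroid of triangle UPM ⇒ D = (1/3, 1/3)
2·[PMD] = 1/3, 2·[PYU] = 2/3
[PMD]:[PYU] = 1/3:2/3 = 1/2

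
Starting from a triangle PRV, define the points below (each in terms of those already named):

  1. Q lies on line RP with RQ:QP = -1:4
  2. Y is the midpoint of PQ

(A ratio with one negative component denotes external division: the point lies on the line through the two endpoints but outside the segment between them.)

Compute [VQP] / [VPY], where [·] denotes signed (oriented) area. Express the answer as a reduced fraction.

Assign P = (0, 0), R = (1, 0), V = (0, 1) — the answer is frame-independent, so this choice is without loss of generality.
1. Q lies on line RP with RQ:QP = -1:4 ⇒ Q = (4/3, 0)
2. Y is the midpoint of PQ ⇒ Y = (2/3, 0)
2·[VQP] = -4/3, 2·[VPY] = 2/3
[VQP]:[VPY] = -4/3:2/3 = -2

[VQP]:[VPY] = -2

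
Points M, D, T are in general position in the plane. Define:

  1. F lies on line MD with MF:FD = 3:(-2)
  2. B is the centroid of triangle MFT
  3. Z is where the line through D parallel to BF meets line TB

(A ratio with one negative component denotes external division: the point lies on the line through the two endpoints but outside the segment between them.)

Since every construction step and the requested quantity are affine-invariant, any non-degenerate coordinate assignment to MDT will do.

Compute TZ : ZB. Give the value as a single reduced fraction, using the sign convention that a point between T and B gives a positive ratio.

TZ:ZB = -5/2

Set M = (0, 0), D = (1, 0), T = (0, 1); any affine frame gives the same invariant.
1. F lies on line MD with MF:FD = 3:(-2) ⇒ F = (3, 0)
2. B is the centroid of triangle MFT ⇒ B = (1, 1/3)
3. Z is where the line through D parallel to BF meets line TB ⇒ Z = (5/3, -1/9)
Z = T + t·(B−T) with t = 5/3, so TZ:ZB = t:(1−t) = 5/3:-2/3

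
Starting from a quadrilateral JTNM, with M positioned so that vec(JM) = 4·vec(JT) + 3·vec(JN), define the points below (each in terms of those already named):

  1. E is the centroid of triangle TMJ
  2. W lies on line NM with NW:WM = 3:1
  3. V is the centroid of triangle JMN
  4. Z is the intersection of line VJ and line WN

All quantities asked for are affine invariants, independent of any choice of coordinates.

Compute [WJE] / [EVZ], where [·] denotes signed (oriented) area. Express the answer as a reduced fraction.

Assign J = (0, 0), T = (1, 0), N = (0, 1), M = (4, 3) — the answer is frame-independent, so this choice is without loss of generality.
1. E is the centroid of triangle TMJ ⇒ E = (5/3, 1)
2. W lies on line NM with NW:WM = 3:1 ⇒ W = (3, 5/2)
3. V is the centroid of triangle JMN ⇒ V = (4/3, 4/3)
4. Z is the intersection of line VJ and line WN ⇒ Z = (2, 2)
2·[WJE] = 7/6, 2·[EVZ] = -4/9
[WJE]:[EVZ] = 7/6:-4/9 = -21/8

[WJE]:[EVZ] = -21/8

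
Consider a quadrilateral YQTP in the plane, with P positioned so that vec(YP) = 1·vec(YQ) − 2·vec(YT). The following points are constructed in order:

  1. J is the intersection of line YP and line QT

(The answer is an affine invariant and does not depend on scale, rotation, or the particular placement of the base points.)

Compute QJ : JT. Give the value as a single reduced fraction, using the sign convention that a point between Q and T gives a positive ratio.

QJ:JT = -2

Set Y = (0, 0), Q = (1, 0), T = (0, 1), P = (1, -2); any affine frame gives the same invariant.
1. J is the intersection of line YP and line QT ⇒ J = (-1, 2)
J = Q + t·(T−Q) with t = 2, so QJ:JT = t:(1−t) = 2:-1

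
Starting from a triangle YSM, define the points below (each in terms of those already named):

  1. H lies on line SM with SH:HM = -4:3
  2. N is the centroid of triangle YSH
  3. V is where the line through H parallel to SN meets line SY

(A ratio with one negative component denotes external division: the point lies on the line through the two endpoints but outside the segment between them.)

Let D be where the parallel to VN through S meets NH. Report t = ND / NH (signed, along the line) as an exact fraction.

t = -1/3

Work in coordinates with Y = (0, 0), S = (1, 0), M = (0, 1).
1. H lies on line SM with SH:HM = -4:3 ⇒ H = (-3, 4)
2. N is the centroid of triangle YSH ⇒ N = (-2/3, 4/3)
3. V is where the line through H parallel to SN meets line SY ⇒ V = (2, 0)
through S parallel to VN: direction (-8/3, 4/3); meets NH at D = (1/9, 4/9)
D = N + t·(H−N) with t = -1/3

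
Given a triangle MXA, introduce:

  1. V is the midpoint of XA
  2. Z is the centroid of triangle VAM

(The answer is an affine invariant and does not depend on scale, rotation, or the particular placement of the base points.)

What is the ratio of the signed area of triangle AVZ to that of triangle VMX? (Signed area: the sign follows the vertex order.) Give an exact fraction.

Work in coordinates with M = (0, 0), X = (1, 0), A = (0, 1).
1. V is the midpoint of XA ⇒ V = (1/2, 1/2)
2. Z is the centroid of triangle VAM ⇒ Z = (1/6, 1/2)
2·[AVZ] = -1/6, 2·[VMX] = 1/2
[AVZ]:[VMX] = -1/6:1/2 = -1/3

[AVZ]:[VMX] = -1/3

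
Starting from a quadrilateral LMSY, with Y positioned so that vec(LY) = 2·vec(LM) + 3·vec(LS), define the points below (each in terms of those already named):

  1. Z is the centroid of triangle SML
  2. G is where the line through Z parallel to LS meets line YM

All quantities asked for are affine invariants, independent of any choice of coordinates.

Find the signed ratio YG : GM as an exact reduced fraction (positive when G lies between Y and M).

Choose coordinates L = (0, 0), M = (1, 0), S = (0, 1), Y = (2, 3).
1. Z is the centroid of triangle SML ⇒ Z = (1/3, 1/3)
2. G is where the line through Z parallel to LS meets line YM ⇒ G = (1/3, -2)
G = Y + t·(M−Y) with t = 5/3, so YG:GM = t:(1−t) = 5/3:-2/3

YG:GM = -5/2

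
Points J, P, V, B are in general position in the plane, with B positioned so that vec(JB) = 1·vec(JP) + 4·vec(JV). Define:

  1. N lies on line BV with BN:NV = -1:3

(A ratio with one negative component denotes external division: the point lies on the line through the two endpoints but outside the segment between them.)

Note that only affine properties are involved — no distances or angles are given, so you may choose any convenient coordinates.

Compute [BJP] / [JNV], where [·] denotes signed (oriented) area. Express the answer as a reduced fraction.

Assign J = (0, 0), P = (1, 0), V = (0, 1), B = (1, 4) — the answer is frame-independent, so this choice is without loss of generality.
1. N lies on line BV with BN:NV = -1:3 ⇒ N = (3/2, 11/2)
2·[BJP] = 4, 2·[JNV] = 3/2
[BJP]:[JNV] = 4:3/2 = 8/3

[BJP]:[JNV] = 8/3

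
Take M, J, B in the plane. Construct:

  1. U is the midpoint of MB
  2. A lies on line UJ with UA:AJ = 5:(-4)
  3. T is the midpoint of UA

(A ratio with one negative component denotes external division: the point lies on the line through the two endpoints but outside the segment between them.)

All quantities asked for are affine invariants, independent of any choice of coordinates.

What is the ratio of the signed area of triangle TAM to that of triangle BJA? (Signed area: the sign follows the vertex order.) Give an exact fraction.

Work in coordinates with M = (0, 0), J = (1, 0), B = (0, 1).
1. U is the midpoint of MB ⇒ U = (0, 1/2)
2. A lies on line UJ with UA:AJ = 5:(-4) ⇒ A = (5, -2)
3. T is the midpoint of UA ⇒ T = (5/2, -3/4)
2·[TAM] = -5/4, 2·[BJA] = 2
[TAM]:[BJA] = -5/4:2 = -5/8

[TAM]:[BJA] = -5/8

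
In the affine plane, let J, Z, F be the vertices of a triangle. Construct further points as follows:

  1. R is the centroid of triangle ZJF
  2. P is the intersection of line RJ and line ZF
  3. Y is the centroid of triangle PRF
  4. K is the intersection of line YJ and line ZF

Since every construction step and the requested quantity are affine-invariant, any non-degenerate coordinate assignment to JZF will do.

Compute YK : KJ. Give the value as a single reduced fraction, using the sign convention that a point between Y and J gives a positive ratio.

YK:KJ = -1/9

Choose coordinates J = (0, 0), Z = (1, 0), F = (0, 1).
1. R is the centroid of triangle ZJF ⇒ R = (1/3, 1/3)
2. P is the intersection of line RJ and line ZF ⇒ P = (1/2, 1/2)
3. Y is the centroid of triangle PRF ⇒ Y = (5/18, 11/18)
4. K is the intersection of line YJ and line ZF ⇒ K = (5/16, 11/16)
K = Y + t·(J−Y) with t = -1/8, so YK:KJ = t:(1−t) = -1/8:9/8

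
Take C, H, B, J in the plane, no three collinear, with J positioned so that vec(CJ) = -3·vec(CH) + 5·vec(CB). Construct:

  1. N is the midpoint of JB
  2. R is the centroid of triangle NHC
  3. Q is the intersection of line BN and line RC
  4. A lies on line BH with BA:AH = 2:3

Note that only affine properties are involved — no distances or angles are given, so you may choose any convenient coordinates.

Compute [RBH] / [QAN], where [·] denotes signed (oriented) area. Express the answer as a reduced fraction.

Assign C = (0, 0), H = (1, 0), B = (0, 1), J = (-3, 5) — the answer is frame-independent, so this choice is without loss of generality.
1. N is the midpoint of JB ⇒ N = (-3/2, 3)
2. R is the centroid of triangle NHC ⇒ R = (-1/6, 1)
3. Q is the intersection of line BN and line RC ⇒ Q = (-3/14, 9/7)
4. A lies on line BH with BA:AH = 2:3 ⇒ A = (2/5, 3/5)
2·[RBH] = -1/6, 2·[QAN] = 6/35
[RBH]:[QAN] = -1/6:6/35 = -35/36

[RBH]:[QAN] = -35/36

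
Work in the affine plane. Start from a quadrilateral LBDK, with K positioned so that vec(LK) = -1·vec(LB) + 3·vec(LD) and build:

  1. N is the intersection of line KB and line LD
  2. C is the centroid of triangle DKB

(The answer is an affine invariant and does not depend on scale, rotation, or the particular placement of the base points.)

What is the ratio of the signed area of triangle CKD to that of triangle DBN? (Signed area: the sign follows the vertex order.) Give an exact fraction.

Choose coordinates L = (0, 0), B = (1, 0), D = (0, 1), K = (-1, 3).
1. N is the intersection of line KB and line LD ⇒ N = (0, 3/2)
2. C is the centroid of triangle DKB ⇒ C = (0, 4/3)
2·[CKD] = 1/3, 2·[DBN] = 1/2
[CKD]:[DBN] = 1/3:1/2 = 2/3

[CKD]:[DBN] = 2/3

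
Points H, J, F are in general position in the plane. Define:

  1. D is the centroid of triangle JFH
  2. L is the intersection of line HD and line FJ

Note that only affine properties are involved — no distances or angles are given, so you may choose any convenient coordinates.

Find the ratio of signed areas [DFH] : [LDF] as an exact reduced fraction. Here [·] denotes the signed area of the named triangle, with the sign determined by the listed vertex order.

Choose coordinates H = (0, 0), J = (1, 0), F = (0, 1).
1. D is the centroid of triangle JFH ⇒ D = (1/3, 1/3)
2. L is the intersection of line HD and line FJ ⇒ L = (1/2, 1/2)
2·[DFH] = 1/3, 2·[LDF] = -1/6
[DFH]:[LDF] = 1/3:-1/6 = -2

[DFH]:[LDF] = -2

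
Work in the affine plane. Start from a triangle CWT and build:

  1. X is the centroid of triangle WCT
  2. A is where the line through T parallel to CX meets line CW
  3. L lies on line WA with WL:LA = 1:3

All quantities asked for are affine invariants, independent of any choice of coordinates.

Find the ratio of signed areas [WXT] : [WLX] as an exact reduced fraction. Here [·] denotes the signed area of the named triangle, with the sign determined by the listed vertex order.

[WXT]:[WLX] = 2

Assign C = (0, 0), W = (1, 0), T = (0, 1) — the answer is frame-independent, so this choice is without loss of generality.
1. X is the centroid of triangle WCT ⇒ X = (1/3, 1/3)
2. A is where the line through T parallel to CX meets line CW ⇒ A = (-1, 0)
3. L lies on line WA with WL:LA = 1:3 ⇒ L = (1/2, 0)
2·[WXT] = -1/3, 2·[WLX] = -1/6
[WXT]:[WLX] = -1/3:-1/6 = 2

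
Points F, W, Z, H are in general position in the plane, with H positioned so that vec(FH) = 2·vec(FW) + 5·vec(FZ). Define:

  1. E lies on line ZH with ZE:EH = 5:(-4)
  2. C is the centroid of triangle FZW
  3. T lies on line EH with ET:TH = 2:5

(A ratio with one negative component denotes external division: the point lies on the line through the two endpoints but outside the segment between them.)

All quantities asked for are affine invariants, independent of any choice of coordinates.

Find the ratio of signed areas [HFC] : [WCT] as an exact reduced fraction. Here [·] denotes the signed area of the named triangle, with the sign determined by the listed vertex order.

[HFC]:[WCT] = -21/277

Set F = (0, 0), W = (1, 0), Z = (0, 1), H = (2, 5); any affine frame gives the same invariant.
1. E lies on line ZH with ZE:EH = 5:(-4) ⇒ E = (10, 21)
2. C is the centroid of triangle FZW ⇒ C = (1/3, 1/3)
3. T lies on line EH with ET:TH = 2:5 ⇒ T = (54/7, 115/7)
2·[HFC] = 1, 2·[WCT] = -277/21
[HFC]:[WCT] = 1:-277/21 = -21/277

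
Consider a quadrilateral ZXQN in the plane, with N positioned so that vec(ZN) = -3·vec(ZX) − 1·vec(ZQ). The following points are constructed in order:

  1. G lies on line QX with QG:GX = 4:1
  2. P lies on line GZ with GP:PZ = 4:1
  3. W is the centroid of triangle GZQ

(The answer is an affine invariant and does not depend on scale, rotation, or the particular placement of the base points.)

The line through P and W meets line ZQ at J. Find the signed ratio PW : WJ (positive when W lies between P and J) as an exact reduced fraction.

PW:WJ = -2/5

Set Z = (0, 0), X = (1, 0), Q = (0, 1), N = (-3, -1); any affine frame gives the same invariant.
1. G lies on line QX with QG:GX = 4:1 ⇒ G = (4/5, 1/5)
2. P lies on line GZ with GP:PZ = 4:1 ⇒ P = (4/25, 1/25)
3. W is the centroid of triangle GZQ ⇒ W = (4/15, 2/5)
line PW meets ZQ at J = (0, -1/2)
W = P + t·(J−P) with t = -2/3, so PW:WJ = -2/3:5/3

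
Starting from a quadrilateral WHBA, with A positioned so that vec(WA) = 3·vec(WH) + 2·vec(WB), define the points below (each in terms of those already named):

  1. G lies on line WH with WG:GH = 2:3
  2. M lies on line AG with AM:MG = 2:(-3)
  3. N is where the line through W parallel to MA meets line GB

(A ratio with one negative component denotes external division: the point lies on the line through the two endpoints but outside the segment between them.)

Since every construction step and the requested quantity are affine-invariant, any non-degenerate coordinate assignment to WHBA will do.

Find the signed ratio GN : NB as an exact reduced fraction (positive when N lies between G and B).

Set W = (0, 0), H = (1, 0), B = (0, 1), A = (3, 2); any affine frame gives the same invariant.
1. G lies on line WH with WG:GH = 2:3 ⇒ G = (2/5, 0)
2. M lies on line AG with AM:MG = 2:(-3) ⇒ M = (41/5, 6)
3. N is where the line through W parallel to MA meets line GB ⇒ N = (26/85, 4/17)
N = G + t·(B−G) with t = 4/17, so GN:NB = t:(1−t) = 4/17:13/17

GN:NB = 4/13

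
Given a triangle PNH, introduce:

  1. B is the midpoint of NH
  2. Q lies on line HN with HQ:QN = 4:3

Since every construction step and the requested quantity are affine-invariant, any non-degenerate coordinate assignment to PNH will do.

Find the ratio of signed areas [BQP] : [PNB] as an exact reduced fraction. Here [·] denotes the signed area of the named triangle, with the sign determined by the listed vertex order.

Work in coordinates with P = (0, 0), N = (1, 0), H = (0, 1).
1. B is the midpoint of NH ⇒ B = (1/2, 1/2)
2. Q lies on line HN with HQ:QN = 4:3 ⇒ Q = (4/7, 3/7)
2·[BQP] = -1/14, 2·[PNB] = 1/2
[BQP]:[PNB] = -1/14:1/2 = -1/7

[BQP]:[PNB] = -1/7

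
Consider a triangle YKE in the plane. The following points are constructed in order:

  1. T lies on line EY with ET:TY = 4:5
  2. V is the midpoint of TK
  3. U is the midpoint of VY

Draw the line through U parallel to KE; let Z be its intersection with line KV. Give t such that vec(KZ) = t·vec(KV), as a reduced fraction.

Work in coordinates with Y = (0, 0), K = (1, 0), E = (0, 1).
1. T lies on line EY with ET:TY = 4:5 ⇒ T = (0, 5/9)
2. V is the midpoint of TK ⇒ V = (1/2, 5/18)
3. U is the midpoint of VY ⇒ U = (1/4, 5/36)
through U parallel to KE: direction (-1, 1); meets KV at Z = (-3/8, 55/72)
Z = K + t·(V−K) with t = 11/4

t = 11/4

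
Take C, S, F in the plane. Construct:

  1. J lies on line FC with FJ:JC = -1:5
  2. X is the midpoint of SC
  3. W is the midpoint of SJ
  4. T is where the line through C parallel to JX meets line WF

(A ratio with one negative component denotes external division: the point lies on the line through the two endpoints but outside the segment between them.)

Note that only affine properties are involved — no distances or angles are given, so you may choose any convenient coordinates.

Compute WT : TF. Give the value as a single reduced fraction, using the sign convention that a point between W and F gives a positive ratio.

WT:TF = -15/8

Assign C = (0, 0), S = (1, 0), F = (0, 1) — the answer is frame-independent, so this choice is without loss of generality.
1. J lies on line FC with FJ:JC = -1:5 ⇒ J = (0, 5/4)
2. X is the midpoint of SC ⇒ X = (1/2, 0)
3. W is the midpoint of SJ ⇒ W = (1/2, 5/8)
4. T is where the line through C parallel to JX meets line WF ⇒ T = (-4/7, 10/7)
T = W + t·(F−W) with t = 15/7, so WT:TF = t:(1−t) = 15/7:-8/7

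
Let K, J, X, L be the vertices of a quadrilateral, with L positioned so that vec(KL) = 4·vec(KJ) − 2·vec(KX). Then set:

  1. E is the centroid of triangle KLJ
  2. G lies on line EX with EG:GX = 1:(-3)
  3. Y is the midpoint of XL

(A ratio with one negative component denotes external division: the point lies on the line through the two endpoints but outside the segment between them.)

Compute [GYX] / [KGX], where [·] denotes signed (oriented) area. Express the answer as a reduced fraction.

Set K = (0, 0), J = (1, 0), X = (0, 1), L = (4, -2); any affine frame gives the same invariant.
1. E is the centroid of triangle KLJ ⇒ E = (5/3, -2/3)
2. G lies on line EX with EG:GX = 1:(-3) ⇒ G = (5/2, -3/2)
3. Y is the midpoint of XL ⇒ Y = (2, -1/2)
2·[GYX] = 5/4, 2·[KGX] = 5/2
[GYX]:[KGX] = 5/4:5/2 = 1/2

[GYX]:[KGX] = 1/2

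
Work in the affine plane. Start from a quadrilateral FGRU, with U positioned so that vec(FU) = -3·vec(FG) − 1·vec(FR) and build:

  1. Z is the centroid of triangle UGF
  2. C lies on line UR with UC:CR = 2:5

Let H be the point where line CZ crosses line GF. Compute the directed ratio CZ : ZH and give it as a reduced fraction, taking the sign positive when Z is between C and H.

Assign F = (0, 0), G = (1, 0), R = (0, 1), U = (-3, -1) — the answer is frame-independent, so this choice is without loss of generality.
1. Z is the centroid of triangle UGF ⇒ Z = (-2/3, -1/3)
2. C lies on line UR with UC:CR = 2:5 ⇒ C = (-15/7, -3/7)
line CZ meets GF at H = (9/2, 0)
Z = C + t·(H−C) with t = 2/9, so CZ:ZH = 2/9:7/9

CZ:ZH = 2/7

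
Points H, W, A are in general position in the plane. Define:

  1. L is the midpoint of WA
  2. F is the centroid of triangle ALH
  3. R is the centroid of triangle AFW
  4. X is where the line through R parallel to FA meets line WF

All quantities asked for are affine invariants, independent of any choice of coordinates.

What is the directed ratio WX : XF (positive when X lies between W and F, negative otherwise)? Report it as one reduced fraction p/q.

WX:XF = 2

Choose coordinates H = (0, 0), W = (1, 0), A = (0, 1).
1. L is the midpoint of WA ⇒ L = (1/2, 1/2)
2. F is the centroid of triangle ALH ⇒ F = (1/6, 1/2)
3. R is the centroid of triangle AFW ⇒ R = (7/18, 1/2)
4. X is where the line through R parallel to FA meets line WF ⇒ X = (4/9, 1/3)
X = W + t·(F−W) with t = 2/3, so WX:XF = t:(1−t) = 2/3:1/3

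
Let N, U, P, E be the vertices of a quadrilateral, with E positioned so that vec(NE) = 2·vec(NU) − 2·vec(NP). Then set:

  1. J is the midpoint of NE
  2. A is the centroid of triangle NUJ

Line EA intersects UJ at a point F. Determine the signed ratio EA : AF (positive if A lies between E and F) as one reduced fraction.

EA:AF = -4

Choose coordinates N = (0, 0), U = (1, 0), P = (0, 1), E = (2, -2).
1. J is the midpoint of NE ⇒ J = (1, -1)
2. A is the centroid of triangle NUJ ⇒ A = (2/3, -1/3)
line EA meets UJ at F = (1, -3/4)
A = E + t·(F−E) with t = 4/3, so EA:AF = 4/3:-1/3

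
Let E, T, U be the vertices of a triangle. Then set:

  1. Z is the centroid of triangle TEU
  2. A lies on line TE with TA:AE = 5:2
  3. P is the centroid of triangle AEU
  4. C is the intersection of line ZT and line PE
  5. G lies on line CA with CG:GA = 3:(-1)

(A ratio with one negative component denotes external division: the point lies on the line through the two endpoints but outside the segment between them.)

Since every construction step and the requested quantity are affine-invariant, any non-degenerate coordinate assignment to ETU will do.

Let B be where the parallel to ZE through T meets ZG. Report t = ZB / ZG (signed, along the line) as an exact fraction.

t = 224/131

Set E = (0, 0), T = (1, 0), U = (0, 1); any affine frame gives the same invariant.
1. Z is the centroid of triangle TEU ⇒ Z = (1/3, 1/3)
2. A lies on line TE with TA:AE = 5:2 ⇒ A = (2/7, 0)
3. P is the centroid of triangle AEU ⇒ P = (2/21, 1/3)
4. C is the intersection of line ZT and line PE ⇒ C = (1/8, 7/16)
5. G lies on line CA with CG:GA = 3:(-1) ⇒ G = (41/112, -7/32)
through T parallel to ZE: direction (-1/3, -1/3); meets ZG at B = (51/131, -80/131)
B = Z + t·(G−Z) with t = 224/131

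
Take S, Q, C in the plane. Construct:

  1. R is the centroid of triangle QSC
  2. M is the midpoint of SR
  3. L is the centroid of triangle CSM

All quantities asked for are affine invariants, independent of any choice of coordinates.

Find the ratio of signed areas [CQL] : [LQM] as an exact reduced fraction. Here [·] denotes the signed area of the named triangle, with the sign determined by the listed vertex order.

Work in coordinates with S = (0, 0), Q = (1, 0), C = (0, 1).
1. R is the centroid of triangle QSC ⇒ R = (1/3, 1/3)
2. M is the midpoint of SR ⇒ M = (1/6, 1/6)
3. L is the centroid of triangle CSM ⇒ L = (1/18, 7/18)
2·[CQL] = -5/9, 2·[LQM] = -1/6
[CQL]:[LQM] = -5/9:-1/6 = 10/3

[CQL]:[LQM] = 10/3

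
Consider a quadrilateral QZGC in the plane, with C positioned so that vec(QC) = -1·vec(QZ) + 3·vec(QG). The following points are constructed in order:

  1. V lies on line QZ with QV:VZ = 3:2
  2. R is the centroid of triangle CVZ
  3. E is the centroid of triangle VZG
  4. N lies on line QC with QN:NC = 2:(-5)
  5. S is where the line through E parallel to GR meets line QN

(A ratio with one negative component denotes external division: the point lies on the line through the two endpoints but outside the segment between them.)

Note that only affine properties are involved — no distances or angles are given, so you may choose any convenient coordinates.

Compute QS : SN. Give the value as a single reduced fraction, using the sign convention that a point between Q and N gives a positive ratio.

QS:SN = -1/7

Work in coordinates with Q = (0, 0), Z = (1, 0), G = (0, 1), C = (-1, 3).
1. V lies on line QZ with QV:VZ = 3:2 ⇒ V = (3/5, 0)
2. R is the centroid of triangle CVZ ⇒ R = (1/5, 1)
3. E is the centroid of triangle VZG ⇒ E = (8/15, 1/3)
4. N lies on line QC with QN:NC = 2:(-5) ⇒ N = (2/3, -2)
5. S is where the line through E parallel to GR meets line QN ⇒ S = (-1/9, 1/3)
S = Q + t·(N−Q) with t = -1/6, so QS:SN = t:(1−t) = -1/6:7/6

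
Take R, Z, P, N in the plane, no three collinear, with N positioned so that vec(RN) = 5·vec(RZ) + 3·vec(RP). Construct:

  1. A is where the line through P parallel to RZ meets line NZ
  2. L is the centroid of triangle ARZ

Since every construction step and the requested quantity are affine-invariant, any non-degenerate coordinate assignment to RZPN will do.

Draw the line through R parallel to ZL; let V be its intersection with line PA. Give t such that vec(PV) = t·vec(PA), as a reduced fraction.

Choose coordinates R = (0, 0), Z = (1, 0), P = (0, 1), N = (5, 3).
1. A is where the line through P parallel to RZ meets line NZ ⇒ A = (7/3, 1)
2. L is the centroid of triangle ARZ ⇒ L = (10/9, 1/3)
through R parallel to ZL: direction (1/9, 1/3); meets PA at V = (1/3, 1)
V = P + t·(A−P) with t = 1/7

t = 1/7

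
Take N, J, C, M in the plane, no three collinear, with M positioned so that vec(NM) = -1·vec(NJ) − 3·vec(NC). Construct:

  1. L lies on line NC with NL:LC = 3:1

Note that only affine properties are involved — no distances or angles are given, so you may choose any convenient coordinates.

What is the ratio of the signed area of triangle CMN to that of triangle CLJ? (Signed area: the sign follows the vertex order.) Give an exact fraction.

[CMN]:[CLJ] = 4

Assign N = (0, 0), J = (1, 0), C = (0, 1), M = (-1, -3) — the answer is frame-independent, so this choice is without loss of generality.
1. L lies on line NC with NL:LC = 3:1 ⇒ L = (0, 3/4)
2·[CMN] = 1, 2·[CLJ] = 1/4
[CMN]:[CLJ] = 1:1/4 = 4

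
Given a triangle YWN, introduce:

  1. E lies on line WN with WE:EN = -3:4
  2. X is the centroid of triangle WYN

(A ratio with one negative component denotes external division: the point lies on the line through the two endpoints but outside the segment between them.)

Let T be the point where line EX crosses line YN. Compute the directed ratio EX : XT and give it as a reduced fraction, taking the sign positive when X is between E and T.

Set Y = (0, 0), W = (1, 0), N = (0, 1); any affine frame gives the same invariant.
1. E lies on line WN with WE:EN = -3:4 ⇒ E = (4, -3)
2. X is the centroid of triangle WYN ⇒ X = (1/3, 1/3)
line EX meets YN at T = (0, 7/11)
X = E + t·(T−E) with t = 11/12, so EX:XT = 11/12:1/12

EX:XT = 11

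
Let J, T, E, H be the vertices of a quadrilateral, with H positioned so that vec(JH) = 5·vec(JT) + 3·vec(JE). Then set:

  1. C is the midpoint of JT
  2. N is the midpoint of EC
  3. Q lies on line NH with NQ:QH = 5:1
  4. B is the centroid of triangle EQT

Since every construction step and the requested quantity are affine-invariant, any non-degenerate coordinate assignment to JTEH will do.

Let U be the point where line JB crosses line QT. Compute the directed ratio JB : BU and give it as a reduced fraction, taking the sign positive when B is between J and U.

JB:BU = 47/139

Work in coordinates with J = (0, 0), T = (1, 0), E = (0, 1), H = (5, 3).
1. C is the midpoint of JT ⇒ C = (1/2, 0)
2. N is the midpoint of EC ⇒ N = (1/4, 1/2)
3. Q lies on line NH with NQ:QH = 5:1 ⇒ Q = (101/24, 31/12)
4. B is the centroid of triangle EQT ⇒ B = (125/72, 43/36)
line JB meets QT at U = (3875/564, 1333/282)
B = J + t·(U−J) with t = 47/186, so JB:BU = 47/186:139/186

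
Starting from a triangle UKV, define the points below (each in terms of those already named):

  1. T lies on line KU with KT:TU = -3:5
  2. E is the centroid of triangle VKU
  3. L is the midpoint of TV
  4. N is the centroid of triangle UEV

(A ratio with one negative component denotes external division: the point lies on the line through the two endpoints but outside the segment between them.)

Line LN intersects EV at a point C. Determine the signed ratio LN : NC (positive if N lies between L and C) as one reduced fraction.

LN:NC = -7

Assign U = (0, 0), K = (1, 0), V = (0, 1) — the answer is frame-independent, so this choice is without loss of generality.
1. T lies on line KU with KT:TU = -3:5 ⇒ T = (5/2, 0)
2. E is the centroid of triangle VKU ⇒ E = (1/3, 1/3)
3. L is the midpoint of TV ⇒ L = (5/4, 1/2)
4. N is the centroid of triangle UEV ⇒ N = (1/9, 4/9)
line LN meets EV at C = (23/84, 19/42)
N = L + t·(C−L) with t = 7/6, so LN:NC = 7/6:-1/6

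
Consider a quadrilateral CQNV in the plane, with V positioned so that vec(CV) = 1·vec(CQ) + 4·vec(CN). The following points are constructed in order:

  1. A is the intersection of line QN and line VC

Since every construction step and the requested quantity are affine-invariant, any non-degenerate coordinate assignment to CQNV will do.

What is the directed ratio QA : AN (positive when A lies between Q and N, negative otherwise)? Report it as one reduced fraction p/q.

QA:AN = 4

Choose coordinates C = (0, 0), Q = (1, 0), N = (0, 1), V = (1, 4).
1. A is the intersection of line QN and line VC ⇒ A = (1/5, 4/5)
A = Q + t·(N−Q) with t = 4/5, so QA:AN = t:(1−t) = 4/5:1/5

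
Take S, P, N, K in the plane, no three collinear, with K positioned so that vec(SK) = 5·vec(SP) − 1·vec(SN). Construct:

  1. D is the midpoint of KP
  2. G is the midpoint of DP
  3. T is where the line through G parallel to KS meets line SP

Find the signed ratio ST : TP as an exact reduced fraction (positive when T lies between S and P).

Choose coordinates S = (0, 0), P = (1, 0), N = (0, 1), K = (5, -1).
1. D is the midpoint of KP ⇒ D = (3, -1/2)
2. G is the midpoint of DP ⇒ G = (2, -1/4)
3. T is where the line through G parallel to KS meets line SP ⇒ T = (3/4, 0)
T = S + t·(P−S) with t = 3/4, so ST:TP = t:(1−t) = 3/4:1/4

ST:TP = 3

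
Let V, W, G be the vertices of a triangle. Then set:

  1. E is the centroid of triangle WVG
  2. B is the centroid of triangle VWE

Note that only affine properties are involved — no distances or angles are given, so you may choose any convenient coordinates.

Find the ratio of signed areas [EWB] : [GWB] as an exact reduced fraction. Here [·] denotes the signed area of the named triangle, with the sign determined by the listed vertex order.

[EWB]:[GWB] = 1/4

Set V = (0, 0), W = (1, 0), G = (0, 1); any affine frame gives the same invariant.
1. E is the centroid of triangle WVG ⇒ E = (1/3, 1/3)
2. B is the centroid of triangle VWE ⇒ B = (4/9, 1/9)
2·[EWB] = -1/9, 2·[GWB] = -4/9
[EWB]:[GWB] = -1/9:-4/9 = 1/4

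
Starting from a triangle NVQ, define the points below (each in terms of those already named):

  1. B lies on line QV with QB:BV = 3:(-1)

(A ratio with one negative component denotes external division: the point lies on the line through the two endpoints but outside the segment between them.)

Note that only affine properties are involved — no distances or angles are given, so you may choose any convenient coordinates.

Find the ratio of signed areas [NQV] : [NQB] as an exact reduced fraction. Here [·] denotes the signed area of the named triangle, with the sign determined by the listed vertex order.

[NQV]:[NQB] = 2/3

Assign N = (0, 0), V = (1, 0), Q = (0, 1) — the answer is frame-independent, so this choice is without loss of generality.
1. B lies on line QV with QB:BV = 3:(-1) ⇒ B = (3/2, -1/2)
2·[NQV] = -1, 2·[NQB] = -3/2
[NQV]:[NQB] = -1:-3/2 = 2/3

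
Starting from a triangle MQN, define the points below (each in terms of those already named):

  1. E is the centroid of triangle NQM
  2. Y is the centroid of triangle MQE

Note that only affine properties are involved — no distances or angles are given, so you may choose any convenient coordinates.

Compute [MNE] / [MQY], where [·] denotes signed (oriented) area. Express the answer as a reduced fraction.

[MNE]:[MQY] = -3

Choose coordinates M = (0, 0), Q = (1, 0), N = (0, 1).
1. E is the centroid of triangle NQM ⇒ E = (1/3, 1/3)
2. Y is the centroid of triangle MQE ⇒ Y = (4/9, 1/9)
2·[MNE] = -1/3, 2·[MQY] = 1/9
[MNE]:[MQY] = -1/3:1/9 = -3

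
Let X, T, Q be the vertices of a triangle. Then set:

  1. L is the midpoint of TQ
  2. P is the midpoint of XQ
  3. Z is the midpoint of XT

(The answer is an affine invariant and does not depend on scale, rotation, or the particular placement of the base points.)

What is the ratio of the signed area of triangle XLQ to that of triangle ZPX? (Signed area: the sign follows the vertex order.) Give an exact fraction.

Work in coordinates with X = (0, 0), T = (1, 0), Q = (0, 1).
1. L is the midpoint of TQ ⇒ L = (1/2, 1/2)
2. P is the midpoint of XQ ⇒ P = (0, 1/2)
3. Z is the midpoint of XT ⇒ Z = (1/2, 0)
2·[XLQ] = 1/2, 2·[ZPX] = 1/4
[XLQ]:[ZPX] = 1/2:1/4 = 2

[XLQ]:[ZPX] = 2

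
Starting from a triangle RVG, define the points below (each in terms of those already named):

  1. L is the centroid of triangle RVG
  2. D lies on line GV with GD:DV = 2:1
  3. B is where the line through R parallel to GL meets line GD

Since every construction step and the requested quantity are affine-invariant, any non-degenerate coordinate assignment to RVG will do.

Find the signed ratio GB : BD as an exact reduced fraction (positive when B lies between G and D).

Assign R = (0, 0), V = (1, 0), G = (0, 1) — the answer is frame-independent, so this choice is without loss of generality.
1. L is the centroid of triangle RVG ⇒ L = (1/3, 1/3)
2. D lies on line GV with GD:DV = 2:1 ⇒ D = (2/3, 1/3)
3. B is where the line through R parallel to GL meets line GD ⇒ B = (-1, 2)
B = G + t·(D−G) with t = -3/2, so GB:BD = t:(1−t) = -3/2:5/2

GB:BD = -3/5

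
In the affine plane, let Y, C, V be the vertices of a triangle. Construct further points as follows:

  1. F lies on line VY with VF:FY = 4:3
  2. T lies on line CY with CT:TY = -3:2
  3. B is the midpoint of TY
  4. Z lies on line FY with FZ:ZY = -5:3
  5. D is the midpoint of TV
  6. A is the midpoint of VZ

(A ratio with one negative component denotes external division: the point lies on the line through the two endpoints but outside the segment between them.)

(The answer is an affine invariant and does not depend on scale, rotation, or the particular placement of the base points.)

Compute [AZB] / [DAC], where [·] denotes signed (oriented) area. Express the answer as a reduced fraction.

[AZB]:[DAC] = -23/4

Set Y = (0, 0), C = (1, 0), V = (0, 1); any affine frame gives the same invariant.
1. F lies on line VY with VF:FY = 4:3 ⇒ F = (0, 3/7)
2. T lies on line CY with CT:TY = -3:2 ⇒ T = (-2, 0)
3. B is the midpoint of TY ⇒ B = (-1, 0)
4. Z lies on line FY with FZ:ZY = -5:3 ⇒ Z = (0, -9/14)
5. D is the midpoint of TV ⇒ D = (-1, 1/2)
6. A is the midpoint of VZ ⇒ A = (0, 5/28)
2·[AZB] = -23/28, 2·[DAC] = 1/7
[AZB]:[DAC] = -23/28:1/7 = -23/4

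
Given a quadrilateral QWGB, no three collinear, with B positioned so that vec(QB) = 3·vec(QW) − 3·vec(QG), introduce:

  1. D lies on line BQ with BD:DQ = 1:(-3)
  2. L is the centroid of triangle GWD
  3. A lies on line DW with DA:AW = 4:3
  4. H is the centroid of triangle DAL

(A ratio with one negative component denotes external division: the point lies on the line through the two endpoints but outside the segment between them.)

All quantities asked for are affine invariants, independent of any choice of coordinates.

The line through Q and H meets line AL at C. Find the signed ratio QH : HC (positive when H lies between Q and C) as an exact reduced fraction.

Work in coordinates with Q = (0, 0), W = (1, 0), G = (0, 1), B = (3, -3).
1. D lies on line BQ with BD:DQ = 1:(-3) ⇒ D = (9/2, -9/2)
2. L is the centroid of triangle GWD ⇒ L = (11/6, -7/6)
3. A lies on line DW with DA:AW = 4:3 ⇒ A = (5/2, -27/14)
4. H is the centroid of triangle DAL ⇒ H = (53/18, -319/126)
line QH meets AL at C = (689/210, -4147/1470)
H = Q + t·(C−Q) with t = 35/39, so QH:HC = 35/39:4/39

QH:HC = 35/4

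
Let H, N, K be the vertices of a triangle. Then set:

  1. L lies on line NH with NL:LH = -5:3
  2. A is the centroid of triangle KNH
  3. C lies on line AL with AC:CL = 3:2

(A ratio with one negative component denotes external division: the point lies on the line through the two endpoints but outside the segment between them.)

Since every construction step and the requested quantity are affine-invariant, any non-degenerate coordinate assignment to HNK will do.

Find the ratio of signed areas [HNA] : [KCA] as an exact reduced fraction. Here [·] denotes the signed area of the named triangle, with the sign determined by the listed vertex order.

[HNA]:[KCA] = 5/12

Assign H = (0, 0), N = (1, 0), K = (0, 1) — the answer is frame-independent, so this choice is without loss of generality.
1. L lies on line NH with NL:LH = -5:3 ⇒ L = (-3/2, 0)
2. A is the centroid of triangle KNH ⇒ A = (1/3, 1/3)
3. C lies on line AL with AC:CL = 3:2 ⇒ C = (-23/30, 2/15)
2·[HNA] = 1/3, 2·[KCA] = 4/5
[HNA]:[KCA] = 1/3:4/5 = 5/12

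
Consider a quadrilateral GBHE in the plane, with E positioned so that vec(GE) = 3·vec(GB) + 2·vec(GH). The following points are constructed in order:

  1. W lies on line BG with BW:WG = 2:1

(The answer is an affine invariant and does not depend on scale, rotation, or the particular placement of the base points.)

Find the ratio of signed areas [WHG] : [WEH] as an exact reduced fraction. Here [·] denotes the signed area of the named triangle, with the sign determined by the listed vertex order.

[WHG]:[WEH] = 1/10

Work in coordinates with G = (0, 0), B = (1, 0), H = (0, 1), E = (3, 2).
1. W lies on line BG with BW:WG = 2:1 ⇒ W = (1/3, 0)
2·[WHG] = 1/3, 2·[WEH] = 10/3
[WHG]:[WEH] = 1/3:10/3 = 1/10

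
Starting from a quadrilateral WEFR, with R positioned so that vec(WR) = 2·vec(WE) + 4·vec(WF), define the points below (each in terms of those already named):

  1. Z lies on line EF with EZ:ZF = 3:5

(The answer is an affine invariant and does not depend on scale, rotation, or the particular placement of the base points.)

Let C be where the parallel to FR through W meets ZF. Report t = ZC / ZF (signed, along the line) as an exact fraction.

t = 9/25

Work in coordinates with W = (0, 0), E = (1, 0), F = (0, 1), R = (2, 4).
1. Z lies on line EF with EZ:ZF = 3:5 ⇒ Z = (5/8, 3/8)
through W parallel to FR: direction (2, 3); meets ZF at C = (2/5, 3/5)
C = Z + t·(F−Z) with t = 9/25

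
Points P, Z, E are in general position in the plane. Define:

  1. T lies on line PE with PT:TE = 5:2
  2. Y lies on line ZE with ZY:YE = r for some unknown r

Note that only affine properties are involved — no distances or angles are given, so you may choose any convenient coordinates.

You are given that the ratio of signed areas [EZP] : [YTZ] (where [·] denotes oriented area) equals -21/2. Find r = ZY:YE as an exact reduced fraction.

r = 1/2

Set P = (0, 0), Z = (1, 0), E = (0, 1); any affine frame gives the same invariant.
1. T lies on line PE with PT:TE = 5:2 ⇒ T = (0, 5/7)
2. With ZY:YE = r, write λ = r/(r+1) so Y = Z + λ·(E−Z); Y is affine-linear in λ
Every point depending on Y is an affine combination of Y and λ-independent points, so each such coordinate is linear in λ; the λ² term in each signed area is a multiple of (E−Z)×(E−Z) = 0, so 2·[EZP] and 2·[YTZ] are each linear in λ. Evaluating at λ=0 and λ=1:
  2·[EZP] = -1,   2·[YTZ] = 2/7·λ
So [EZP]:[YTZ] = (-1) / (2/7·λ). Setting this equal to -21/2:
  -1 = -21/2·(2/7·λ)  ⇒  λ = 1/3
Then r = λ/(1−λ) = (1/3)/(2/3) = 1/2. Check: with r = 1/2, Y = (2/3, 1/3) and [EZP]:[YTZ] = -21/2 as required.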